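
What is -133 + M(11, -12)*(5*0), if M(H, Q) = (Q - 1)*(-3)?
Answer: -133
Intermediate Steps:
M(H, Q) = 3 - 3*Q (M(H, Q) = (-1 + Q)*(-3) = 3 - 3*Q)
-133 + M(11, -12)*(5*0) = -133 + (3 - 3*(-12))*(5*0) = -133 + (3 + 36)*0 = -133 + 39*0 = -133 + 0 = -133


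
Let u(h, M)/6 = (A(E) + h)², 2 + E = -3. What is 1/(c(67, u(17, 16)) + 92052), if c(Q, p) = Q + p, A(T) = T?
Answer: 1/92983 ≈ 1.0755e-5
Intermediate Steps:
E = -5 (E = -2 - 3 = -5)
u(h, M) = 6*(-5 + h)²
1/(c(67, u(17, 16)) + 92052) = 1/((67 + 6*(-5 + 17)²) + 92052) = 1/((67 + 6*12²) + 92052) = 1/((67 + 6*144) + 92052) = 1/((67 + 864) + 92052) = 1/(931 + 92052) = 1/92983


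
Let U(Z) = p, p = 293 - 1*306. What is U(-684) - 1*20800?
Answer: -20813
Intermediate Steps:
p = -13 (p = 293 - 306 = -13)
U(Z) = -13
U(-684) - 1*20800 = -13 - 1*20800 = -13 - 20800 = -20813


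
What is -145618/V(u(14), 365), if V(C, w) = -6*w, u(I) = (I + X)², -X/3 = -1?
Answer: 72809/1095 ≈ 66.492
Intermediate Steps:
X = 3 (X = -3*(-1) = 3)
u(I) = (3 + I)² (u(I) = (I + 3)² = (3 + I)²)
-145618/V(u(14), 365) = -145618/((-6*365)) = -145618/(-2190) = -145618*(-1/2190) = 72809/1095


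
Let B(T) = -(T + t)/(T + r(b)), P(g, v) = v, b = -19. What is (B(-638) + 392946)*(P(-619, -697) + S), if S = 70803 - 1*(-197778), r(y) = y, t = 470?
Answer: 23052789230312/219 ≈ 1.0526e+11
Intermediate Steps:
S = 268581 (S = 70803 + 197778 = 268581)
B(T) = -(470 + T)/(-19 + T) (B(T) = -(T + 470)/(T - 19) = -(470 + T)/(-19 + T))
(B(-638) + 392946)*(P(-619, -697) + S) = ((-470 - 1*(-638))/(-19 - 638) + 392946)*(-697 + 268581) = ((-470 + 638)/(-657) + 392946)*267884 = (-1/657*168 + 392946)*267884 = (-56/219 + 392946)*267884 = (86055118/219)*267884 = 23052789230312/219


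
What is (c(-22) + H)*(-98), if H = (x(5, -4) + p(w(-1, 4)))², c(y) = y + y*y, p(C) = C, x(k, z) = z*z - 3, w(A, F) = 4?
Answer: -73598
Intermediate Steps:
x(k, z) = -3 + z² (x(k, z) = z² - 3 = -3 + z²)
c(y) = y + y²
H = 289 (H = ((-3 + (-4)²) + 4)² = ((-3 + 16) + 4)² = (13 + 4)² = 17² = 289)
(c(-22) + H)*(-98) = (-22*(1 - 22) + 289)*(-98) = (-22*(-21) + 289)*(-98) = (462 + 289)*(-98) = 751*(-98) = -73598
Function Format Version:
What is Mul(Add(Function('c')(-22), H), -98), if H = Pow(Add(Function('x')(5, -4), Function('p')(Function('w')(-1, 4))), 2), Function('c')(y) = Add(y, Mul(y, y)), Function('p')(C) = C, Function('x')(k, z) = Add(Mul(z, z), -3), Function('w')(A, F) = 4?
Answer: -73598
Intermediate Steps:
Function('x')(k, z) = Add(-3, Pow(z, 2)) (Function('x')(k, z) = Add(Pow(z, 2), -3) = Add(-3, Pow(z, 2)))
Function('c')(y) = Add(y, Pow(y, 2))
H = 289 (H = Pow(Add(Add(-3, Pow(-4, 2)), 4), 2) = Pow(Add(Add(-3, 16), 4), 2) = Pow(Add(13, 4), 2) = Pow(17, 2) = 289)
Mul(Add(Function('c')(-22), H), -98) = Mul(Add(Mul(-22, Add(1, -22)), 289), -98) = Mul(Add(Mul(-22, -21), 289), -98) = Mul(Add(462, 289), -98) = Mul(751, -98) = -73598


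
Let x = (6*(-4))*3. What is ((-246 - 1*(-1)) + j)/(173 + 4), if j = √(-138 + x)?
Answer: -245/177 + I*√210/177 ≈ -1.3842 + 0.081872*I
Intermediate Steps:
x = -72 (x = -24*3 = -72)
j = I*√210 (j = √(-138 - 72) = √(-210) = I*√210 ≈ 14.491*I)
((-246 - 1*(-1)) + j)/(173 + 4) = ((-246 - 1*(-1)) + I*√210)/(173 + 4) = ((-246 + 1) + I*√210)/177 = (-245 + I*√210)*(1/177) = -245/177 + I*√210/177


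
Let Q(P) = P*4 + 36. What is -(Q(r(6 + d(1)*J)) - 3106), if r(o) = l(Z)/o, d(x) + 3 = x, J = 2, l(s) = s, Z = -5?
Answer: 3080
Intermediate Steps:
d(x) = -3 + x
r(o) = -5/o
Q(P) = 36 + 4*P (Q(P) = 4*P + 36 = 36 + 4*P)
-(Q(r(6 + d(1)*J)) - 3106) = -((36 + 4*(-5/(6 + (-3 + 1)*2))) - 3106) = -((36 + 4*(-5/(6 - 2*2))) - 3106) = -((36 + 4*(-5/(6 - 4))) - 3106) = -((36 + 4*(-5/2)) - 3106) = -((36 - 10) - 3106) = -(26 - 3106) = -1*(-3080) = 3080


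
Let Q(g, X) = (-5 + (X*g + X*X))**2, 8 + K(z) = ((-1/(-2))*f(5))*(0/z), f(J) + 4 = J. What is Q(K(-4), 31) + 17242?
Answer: 518506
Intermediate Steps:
f(J) = -4 + J
K(z) = -8 (K(z) = -8 + ((-1/(-2))*(-4 + 5))*(0/z) = -8 + (-1*(-1/2)*1)*0 = -8 + ((1/2)*1)*0 = -8 + (1/2)*0 = -8 + 0 = -8)
Q(g, X) = (-5 + X**2 + X*g)**2 (Q(g, X) = (-5 + (X*g + X**2))**2 = (-5 + (X**2 + X*g))**2 = (-5 + X**2 + X*g)**2)
Q(K(-4), 31) + 17242 = (-5 + 31**2 + 31*(-8))**2 + 17242 = (-5 + 961 - 248)**2 + 17242 = 708**2 + 17242 = 501264 + 17242 = 518506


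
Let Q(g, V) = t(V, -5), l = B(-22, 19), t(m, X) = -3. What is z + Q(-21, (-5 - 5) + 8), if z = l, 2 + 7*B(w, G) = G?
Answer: -4/7 ≈ -0.57143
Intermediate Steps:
B(w, G) = -2/7 + G/7
l = 17/7 (l = -2/7 + (1/7)*19 = -2/7 + 19/7 = 17/7 ≈ 2.4286)
Q(g, V) = -3
z = 17/7 ≈ 2.4286
z + Q(-21, (-5 - 5) + 8) = 17/7 - 3 = -4/7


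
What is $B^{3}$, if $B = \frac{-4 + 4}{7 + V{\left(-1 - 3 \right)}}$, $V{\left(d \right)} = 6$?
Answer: $0$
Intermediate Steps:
$B = 0$ ($B = \frac{-4 + 4}{7 + 6} = \frac{0}{13} = 0 \cdot \frac{1}{13} = 0$)
$B^{3} = 0^{3} = 0$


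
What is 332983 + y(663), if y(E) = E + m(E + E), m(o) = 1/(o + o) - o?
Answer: 881312641/2652 ≈ 3.3232e+5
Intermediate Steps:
m(o) = 1/(2*o) - o
y(E) = -E + 1/(4*E) (y(E) = E + (1/(2*(E + E)) - (E + E)) = E + (1/(2*((2*E))) - 2*E) = E + ((1/(2*E))/2 - 2*E) = E + (1/(4*E) - 2*E) = E + (-2*E + 1/(4*E)) = -E + 1/(4*E))
332983 + y(663) = 332983 + (-1*663 + (¼)/663) = 332983 + (-663 + (¼)*(1/663)) = 332983 + (-663 + 1/2652) = 332983 - 1758275/2652 = 881312641/2652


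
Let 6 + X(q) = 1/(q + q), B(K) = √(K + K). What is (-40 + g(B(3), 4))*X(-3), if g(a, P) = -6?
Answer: 851/3 ≈ 283.67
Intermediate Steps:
B(K) = √2*√K (B(K) = √(2*K) = √2*√K)
X(q) = -6 + 1/(2*q) (X(q) = -6 + 1/(q + q) = -6 + 1/(2*q))
(-40 + g(B(3), 4))*X(-3) = (-40 - 6)*(-6 + (½)/(-3)) = -46*(-6 + (½)*(-⅓)) = -46*(-6 - ⅙) = -46*(-37/6) = 851/3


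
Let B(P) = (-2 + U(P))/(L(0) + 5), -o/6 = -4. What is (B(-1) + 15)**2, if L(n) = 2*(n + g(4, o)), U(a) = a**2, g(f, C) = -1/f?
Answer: 17689/81 ≈ 218.38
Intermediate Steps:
o = 24 (o = -6*(-4) = 24)
L(n) = -1/2 + 2*n (L(n) = 2*(n - 1/4) = 2*(-1/4 + n) = -1/2 + 2*n)
B(P) = -4/9 + 2*P**2/9 (B(P) = (-2 + P**2)/((-1/2 + 2*0) + 5) = (-2 + P**2)/((-1/2 + 0) + 5) = (-2 + P**2)/(-1/2 + 5) = (-2 + P**2)/(9/2) = (-2 + P**2)*(2/9) = -4/9 + 2*P**2/9)
(B(-1) + 15)**2 = ((-4/9 + (2/9)*(-1)**2) + 15)**2 = ((-4/9 + (2/9)*1) + 15)**2 = ((-4/9 + 2/9) + 15)**2 = (-2/9 + 15)**2 = (133/9)**2 = 17689/81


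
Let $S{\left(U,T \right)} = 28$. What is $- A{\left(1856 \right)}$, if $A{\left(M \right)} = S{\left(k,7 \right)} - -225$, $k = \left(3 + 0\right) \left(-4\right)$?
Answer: $-253$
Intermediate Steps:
$k = -12$ ($k = 3 \left(-4\right) = -12$)
$A{\left(M \right)} = 253$ ($A{\left(M \right)} = 28 - -225 = 28 + 225 = 253$)
$- A{\left(1856 \right)} = \left(-1\right) 253 = -253$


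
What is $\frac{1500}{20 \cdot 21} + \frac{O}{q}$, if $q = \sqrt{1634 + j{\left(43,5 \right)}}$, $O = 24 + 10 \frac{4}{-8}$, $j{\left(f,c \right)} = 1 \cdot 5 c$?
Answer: $\frac{25}{7} + \frac{19 \sqrt{1659}}{1659} \approx 4.0379$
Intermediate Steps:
$j{\left(f,c \right)} = 5 c$
$O = 19$ ($O = 24 + 10 \cdot 4 \left(- \frac{1}{8}\right) = 24 + 10 \left(- \frac{1}{2}\right) = 24 - 5 = 19$)
$q = \sqrt{1659}$ ($q = \sqrt{1634 + 5 \cdot 5} = \sqrt{1634 + 25} = \sqrt{1659} \approx 40.731$)
$\frac{1500}{20 \cdot 21} + \frac{O}{q} = \frac{1500}{20 \cdot 21} + \frac{19}{\sqrt{1659}} = \frac{1500}{420} + 19 \frac{\sqrt{1659}}{1659} = 1500 \cdot \frac{1}{420} + \frac{19 \sqrt{1659}}{1659} = \frac{25}{7} + \frac{19 \sqrt{1659}}{1659}$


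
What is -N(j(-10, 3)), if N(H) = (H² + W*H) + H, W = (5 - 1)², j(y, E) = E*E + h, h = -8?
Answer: -18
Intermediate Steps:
j(y, E) = -8 + E² (j(y, E) = E*E - 8 = E² - 8 = -8 + E²)
W = 16 (W = 4² = 16)
N(H) = H² + 17*H (N(H) = (H² + 16*H) + H = H² + 17*H)
-N(j(-10, 3)) = -(-8 + 3²)*(17 + (-8 + 3²)) = -(-8 + 9)*(17 + (-8 + 9)) = -(17 + 1) = -18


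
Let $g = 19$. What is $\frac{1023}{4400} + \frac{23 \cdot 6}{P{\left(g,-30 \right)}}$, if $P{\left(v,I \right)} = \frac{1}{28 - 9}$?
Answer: $\frac{1048893}{400} \approx 2622.2$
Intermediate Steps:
$P{\left(v,I \right)} = \frac{1}{19}$
$\frac{1023}{4400} + \frac{23 \cdot 6}{P{\left(g,-30 \right)}} = \frac{1023}{4400} + 23 \cdot 6 \frac{1}{\frac{1}{19}} = 1023 \cdot \frac{1}{4400} + 138 \cdot 19 = \frac{93}{400} + 2622 = \frac{1048893}{400}$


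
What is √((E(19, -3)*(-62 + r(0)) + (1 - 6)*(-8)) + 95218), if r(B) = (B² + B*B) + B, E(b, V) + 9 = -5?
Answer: √96126 ≈ 310.04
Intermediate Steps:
E(b, V) = -14 (E(b, V) = -9 - 5 = -14)
r(B) = B + 2*B² (r(B) = (B² + B²) + B = 2*B² + B = B + 2*B²)
√((E(19, -3)*(-62 + r(0)) + (1 - 6)*(-8)) + 95218) = √((-14*(-62 + 0*(1 + 2*0)) + (1 - 6)*(-8)) + 95218) = √((-14*(-62 + 0*(1 + 0)) - 5*(-8)) + 95218) = √((-14*(-62 + 0*1) + 40) + 95218) = √((-14*(-62 + 0) + 40) + 95218) = √((-14*(-62) + 40) + 95218) = √((868 + 40) + 95218) = √(908 + 95218) = √96126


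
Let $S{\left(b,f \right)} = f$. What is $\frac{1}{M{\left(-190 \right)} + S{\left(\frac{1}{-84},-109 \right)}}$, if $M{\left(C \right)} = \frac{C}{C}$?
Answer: $- \frac{1}{108} \approx -0.0092593$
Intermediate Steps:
$M{\left(C \right)} = 1$
$\frac{1}{M{\left(-190 \right)} + S{\left(\frac{1}{-84},-109 \right)}} = \frac{1}{1 - 109} = \frac{1}{-108} = - \frac{1}{108}$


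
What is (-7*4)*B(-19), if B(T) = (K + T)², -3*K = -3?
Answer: -9072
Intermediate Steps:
K = 1 (K = -⅓*(-3) = 1)
B(T) = (1 + T)²
(-7*4)*B(-19) = (-7*4)*(1 - 19)² = -28*(-18)² = -28*324 = -9072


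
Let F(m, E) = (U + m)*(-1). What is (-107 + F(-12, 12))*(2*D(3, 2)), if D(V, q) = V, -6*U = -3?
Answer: -573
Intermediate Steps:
U = ½ (U = -⅙*(-3) = ½ ≈ 0.50000)
F(m, E) = -½ - m (F(m, E) = (½ + m)*(-1) = -½ - m)
(-107 + F(-12, 12))*(2*D(3, 2)) = (-107 + (-½ - 1*(-12)))*(2*3) = (-107 + (-½ + 12))*6 = (-107 + 23/2)*6 = -191/2*6 = -573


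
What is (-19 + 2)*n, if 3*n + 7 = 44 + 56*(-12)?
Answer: 10795/3 ≈ 3598.3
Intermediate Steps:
n = -635/3 (n = -7/3 + (44 + 56*(-12))/3 = -7/3 + (44 - 672)/3 = -7/3 + (1/3)*(-628) = -7/3 - 628/3 = -635/3 ≈ -211.67)
(-19 + 2)*n = (-19 + 2)*(-635/3) = -17*(-635/3) = 10795/3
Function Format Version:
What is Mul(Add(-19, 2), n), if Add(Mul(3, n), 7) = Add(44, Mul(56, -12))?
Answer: Rational(10795, 3) ≈ 3598.3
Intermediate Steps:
n = Rational(-635, 3) (n = Add(Rational(-7, 3), Mul(Rational(1, 3), Add(44, Mul(56, -12)))) = Add(Rational(-7, 3), Mul(Rational(1, 3), Add(44, -672))) = Add(Rational(-7, 3), Mul(Rational(1, 3), -628)) = Add(Rational(-7, 3), Rational(-628, 3)) = Rational(-635, 3) ≈ -211.67)
Mul(Add(-19, 2), n) = Mul(Add(-19, 2), Rational(-635, 3)) = Mul(-17, Rational(-635, 3)) = Rational(10795, 3)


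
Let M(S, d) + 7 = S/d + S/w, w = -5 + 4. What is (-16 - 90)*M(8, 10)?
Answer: 7526/5 ≈ 1505.2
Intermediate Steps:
w = -1
M(S, d) = -7 - S + S/d (M(S, d) = -7 + (S/d + S/(-1)) = -7 + (S/d + S*(-1)) = -7 + (S/d - S) = -7 + (-S + S/d) = -7 - S + S/d)
(-16 - 90)*M(8, 10) = (-16 - 90)*(-7 - 1*8 + 8/10) = -106*(-7 - 8 + 8*(⅒)) = -106*(-7 - 8 + ⅘) = -106*(-71/5) = 7526/5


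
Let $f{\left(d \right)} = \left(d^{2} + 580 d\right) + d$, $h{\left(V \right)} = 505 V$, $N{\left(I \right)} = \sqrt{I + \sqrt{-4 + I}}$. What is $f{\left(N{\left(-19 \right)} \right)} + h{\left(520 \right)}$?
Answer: $262581 + 581 \sqrt{-19 + i \sqrt{23}} + i \sqrt{23} \approx 2.629 \cdot 10^{5} + 2557.1 i$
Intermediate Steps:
$f{\left(d \right)} = d^{2} + 581 d$
$f{\left(N{\left(-19 \right)} \right)} + h{\left(520 \right)} = \sqrt{-19 + \sqrt{-4 - 19}} \left(581 + \sqrt{-19 + \sqrt{-4 - 19}}\right) + 505 \cdot 520 = \sqrt{-19 + \sqrt{-23}} \left(581 + \sqrt{-19 + \sqrt{-23}}\right) + 262600 = \sqrt{-19 + i \sqrt{23}} \left(581 + \sqrt{-19 + i \sqrt{23}}\right) + 262600 = 262600 + \sqrt{-19 + i \sqrt{23}} \left(581 + \sqrt{-19 + i \sqrt{23}}\right)$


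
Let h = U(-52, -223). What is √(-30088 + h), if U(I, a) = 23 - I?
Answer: I*√30013 ≈ 173.24*I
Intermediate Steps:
h = 75 (h = 23 - 1*(-52) = 23 + 52 = 75)
√(-30088 + h) = √(-30088 + 75) = √(-30013) = I*√30013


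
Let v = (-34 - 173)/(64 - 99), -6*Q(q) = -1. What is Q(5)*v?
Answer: 69/70 ≈ 0.98571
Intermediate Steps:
Q(q) = ⅙ (Q(q) = -⅙*(-1) = ⅙)
v = 207/35 (v = -207/(-35) = -207*(-1/35) = 207/35 ≈ 5.9143)
Q(5)*v = (⅙)*(207/35) = 69/70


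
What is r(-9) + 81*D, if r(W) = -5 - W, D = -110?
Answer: -8906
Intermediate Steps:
r(-9) + 81*D = (-5 - 1*(-9)) + 81*(-110) = (-5 + 9) - 8910 = 4 - 8910 = -8906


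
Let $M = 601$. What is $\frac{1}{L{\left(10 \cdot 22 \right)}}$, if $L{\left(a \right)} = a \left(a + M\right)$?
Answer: $\frac{1}{180620} \approx 5.5365 \cdot 10^{-6}$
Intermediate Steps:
$L{\left(a \right)} = a \left(601 + a\right)$ ($L{\left(a \right)} = a \left(a + 601\right) = a \left(601 + a\right)$)
$\frac{1}{L{\left(10 \cdot 22 \right)}} = \frac{1}{10 \cdot 22 \left(601 + 10 \cdot 22\right)} = \frac{1}{220 \left(601 + 220\right)} = \frac{1}{220 \cdot 821} = \frac{1}{180620}$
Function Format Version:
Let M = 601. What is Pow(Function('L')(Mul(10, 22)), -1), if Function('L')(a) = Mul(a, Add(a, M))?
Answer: Rational(1, 180620) ≈ 5.5365e-6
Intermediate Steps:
Function('L')(a) = Mul(a, Add(601, a)) (Function('L')(a) = Mul(a, Add(a, 601)) = Mul(a, Add(601, a)))
Pow(Function('L')(Mul(10, 22)), -1) = Pow(Mul(Mul(10, 22), Add(601, Mul(10, 22))), -1) = Pow(Mul(220, Add(601, 220)), -1) = Pow(Mul(220, 821), -1) = Pow(180620, -1) = Rational(1, 180620)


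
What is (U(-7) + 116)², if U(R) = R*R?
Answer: 27225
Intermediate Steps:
U(R) = R²
(U(-7) + 116)² = ((-7)² + 116)² = (49 + 116)² = 165² = 27225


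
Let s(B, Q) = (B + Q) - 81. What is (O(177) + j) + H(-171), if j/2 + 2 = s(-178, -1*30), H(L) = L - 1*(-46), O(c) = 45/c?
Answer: -41698/59 ≈ -706.75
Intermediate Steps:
H(L) = 46 + L (H(L) = L + 46 = 46 + L)
s(B, Q) = -81 + B + Q
j = -582 (j = -4 + 2*(-81 - 178 - 1*30) = -4 + 2*(-81 - 178 - 30) = -4 + 2*(-289) = -4 - 578 = -582)
(O(177) + j) + H(-171) = (45/177 - 582) + (46 - 171) = (45*(1/177) - 582) - 125 = (15/59 - 582) - 125 = -34323/59 - 125 = -41698/59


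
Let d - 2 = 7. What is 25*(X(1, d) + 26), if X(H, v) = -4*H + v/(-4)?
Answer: 1975/4 ≈ 493.75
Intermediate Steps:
d = 9 (d = 2 + 7 = 9)
X(H, v) = -4*H - v/4
25*(X(1, d) + 26) = 25*((-4*1 - 1/4*9) + 26) = 25*((-4 - 9/4) + 26) = 25*(-25/4 + 26) = 25*(79/4) = 1975/4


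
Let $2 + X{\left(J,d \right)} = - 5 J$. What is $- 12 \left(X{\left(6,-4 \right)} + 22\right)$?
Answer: $120$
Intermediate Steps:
$X{\left(J,d \right)} = -2 - 5 J$
$- 12 \left(X{\left(6,-4 \right)} + 22\right) = - 12 \left(\left(-2 - 30\right) + 22\right) = - 12 \left(-32 + 22\right) = \left(-12\right) \left(-10\right) = 120$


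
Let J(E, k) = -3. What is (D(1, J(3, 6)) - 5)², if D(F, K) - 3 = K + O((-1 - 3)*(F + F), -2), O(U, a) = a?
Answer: 49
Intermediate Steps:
D(F, K) = 1 + K (D(F, K) = 3 + (K - 2) = 3 + (-2 + K) = 1 + K)
(D(1, J(3, 6)) - 5)² = ((1 - 3) - 5)² = (-2 - 5)² = (-7)² = 49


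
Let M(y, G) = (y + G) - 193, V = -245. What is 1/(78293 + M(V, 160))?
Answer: 1/78015 ≈ 1.2818e-5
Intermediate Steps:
M(y, G) = -193 + G + y (M(y, G) = (G + y) - 193 = -193 + G + y)
1/(78293 + M(V, 160)) = 1/(78293 + (-193 + 160 - 245)) = 1/(78293 - 278) = 1/78015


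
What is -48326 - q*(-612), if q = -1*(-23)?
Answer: -34250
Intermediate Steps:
q = 23
-48326 - q*(-612) = -48326 - 23*(-612) = -48326 - 1*(-14076) = -48326 + 14076 = -34250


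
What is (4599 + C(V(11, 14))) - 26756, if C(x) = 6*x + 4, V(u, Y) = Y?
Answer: -22069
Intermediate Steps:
C(x) = 4 + 6*x
(4599 + C(V(11, 14))) - 26756 = (4599 + (4 + 6*14)) - 26756 = (4599 + (4 + 84)) - 26756 = (4599 + 88) - 26756 = 4687 - 26756 = -22069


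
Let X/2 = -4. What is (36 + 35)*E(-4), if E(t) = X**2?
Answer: 4544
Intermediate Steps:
X = -8 (X = 2*(-4) = -8)
E(t) = 64 (E(t) = (-8)**2 = 64)
(36 + 35)*E(-4) = (36 + 35)*64 = 71*64 = 4544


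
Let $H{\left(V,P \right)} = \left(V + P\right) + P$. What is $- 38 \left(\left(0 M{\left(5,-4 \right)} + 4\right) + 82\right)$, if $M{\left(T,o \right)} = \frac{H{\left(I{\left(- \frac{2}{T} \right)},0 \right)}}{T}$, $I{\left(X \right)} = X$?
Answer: $-3268$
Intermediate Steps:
$H{\left(V,P \right)} = V + 2 P$ ($H{\left(V,P \right)} = \left(P + V\right) + P = V + 2 P$)
$M{\left(T,o \right)} = - \frac{2}{T^{2}}$ ($M{\left(T,o \right)} = \frac{- \frac{2}{T} + 2 \cdot 0}{T} = \frac{- \frac{2}{T} + 0}{T} = \frac{\left(-2\right) \frac{1}{T}}{T} = - \frac{2}{T^{2}}$)
$- 38 \left(\left(0 M{\left(5,-4 \right)} + 4\right) + 82\right) = - 38 \left(\left(0 \left(- \frac{2}{25}\right) + 4\right) + 82\right) = - 38 \left(\left(0 + 4\right) + 82\right) = - 38 \left(4 + 82\right) = \left(-38\right) 86 = -3268$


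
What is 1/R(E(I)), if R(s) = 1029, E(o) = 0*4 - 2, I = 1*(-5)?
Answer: 1/1029 ≈ 0.00097182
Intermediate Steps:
I = -5
E(o) = -2 (E(o) = 0 - 2 = -2)
1/R(E(I)) = 1/1029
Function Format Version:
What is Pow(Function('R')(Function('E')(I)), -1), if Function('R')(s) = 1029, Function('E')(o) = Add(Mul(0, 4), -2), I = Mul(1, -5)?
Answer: Rational(1, 1029) ≈ 0.00097182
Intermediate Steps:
I = -5
Function('E')(o) = -2 (Function('E')(o) = Add(0, -2) = -2)
Pow(Function('R')(Function('E')(I)), -1) = Pow(1029, -1) = Rational(1, 1029)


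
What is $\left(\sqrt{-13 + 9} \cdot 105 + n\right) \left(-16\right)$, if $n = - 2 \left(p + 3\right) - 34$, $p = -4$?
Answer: $512 - 3360 i \approx 512.0 - 3360.0 i$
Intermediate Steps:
$n = -32$ ($n = - 2 \left(-4 + 3\right) - 34 = \left(-2\right) \left(-1\right) - 34 = 2 - 34 = -32$)
$\left(\sqrt{-13 + 9} \cdot 105 + n\right) \left(-16\right) = \left(\sqrt{-13 + 9} \cdot 105 - 32\right) \left(-16\right) = \left(\sqrt{-4} \cdot 105 - 32\right) \left(-16\right) = \left(2 i 105 - 32\right) \left(-16\right) = \left(210 i - 32\right) \left(-16\right) = \left(-32 + 210 i\right) \left(-16\right) = 512 - 3360 i$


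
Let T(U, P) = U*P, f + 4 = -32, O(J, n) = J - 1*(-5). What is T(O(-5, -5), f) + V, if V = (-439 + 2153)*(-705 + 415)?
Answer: -497060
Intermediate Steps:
O(J, n) = 5 + J (O(J, n) = J + 5 = 5 + J)
V = -497060 (V = 1714*(-290) = -497060)
f = -36 (f = -4 - 32 = -36)
T(U, P) = P*U
T(O(-5, -5), f) + V = -36*(5 - 5) - 497060 = -36*0 - 497060 = 0 - 497060 = -497060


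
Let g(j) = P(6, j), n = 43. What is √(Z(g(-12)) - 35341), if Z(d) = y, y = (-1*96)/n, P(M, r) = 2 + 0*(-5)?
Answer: I*√65349637/43 ≈ 188.0*I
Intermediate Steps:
P(M, r) = 2 (P(M, r) = 2 + 0 = 2)
g(j) = 2
y = -96/43 (y = -1*96/43 = -96*1/43 = -96/43 ≈ -2.2326)
Z(d) = -96/43
√(Z(g(-12)) - 35341) = √(-96/43 - 35341) = √(-1519759/43) = I*√65349637/43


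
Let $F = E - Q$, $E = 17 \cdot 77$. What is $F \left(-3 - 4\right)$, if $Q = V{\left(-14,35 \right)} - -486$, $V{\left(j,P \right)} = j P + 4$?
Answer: $-9163$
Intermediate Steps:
$V{\left(j,P \right)} = 4 + P j$ ($V{\left(j,P \right)} = P j + 4 = 4 + P j$)
$Q = 0$ ($Q = \left(4 + 35 \left(-14\right)\right) - -486 = \left(4 - 490\right) + 486 = -486 + 486 = 0$)
$E = 1309$
$F = 1309$ ($F = 1309 - 0 = 1309 + 0 = 1309$)
$F \left(-3 - 4\right) = 1309 \left(-3 - 4\right) = 1309 \left(-7\right) = -9163$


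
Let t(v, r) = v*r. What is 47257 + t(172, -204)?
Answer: 12169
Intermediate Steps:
t(v, r) = r*v
47257 + t(172, -204) = 47257 - 204*172 = 47257 - 35088 = 12169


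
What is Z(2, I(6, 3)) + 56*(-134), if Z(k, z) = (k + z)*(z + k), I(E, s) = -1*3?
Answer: -7503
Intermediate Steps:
I(E, s) = -3
Z(k, z) = (k + z)² (Z(k, z) = (k + z)*(k + z) = (k + z)²)
Z(2, I(6, 3)) + 56*(-134) = (2 - 3)² + 56*(-134) = (-1)² - 7504 = 1 - 7504 = -7503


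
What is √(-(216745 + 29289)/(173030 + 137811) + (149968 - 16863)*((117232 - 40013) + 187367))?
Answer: 2*√850702744724435510834/310841 ≈ 1.8766e+5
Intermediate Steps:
√(-(216745 + 29289)/(173030 + 137811) + (149968 - 16863)*((117232 - 40013) + 187367)) = √(-246034/310841 + 133105*(77219 + 187367)) = √(-246034/310841 + 133105*264586) = √(-1*246034/310841 + 35217719530) = √(-246034/310841 + 35217719530) = √(10947111156178696/310841) = 2*√850702744724435510834/310841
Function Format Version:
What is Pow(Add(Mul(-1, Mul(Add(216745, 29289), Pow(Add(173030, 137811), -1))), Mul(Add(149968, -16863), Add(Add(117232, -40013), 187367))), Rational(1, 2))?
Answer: Mul(Rational(2, 310841), Pow(850702744724435510834, Rational(1, 2))) ≈ 1.8766e+5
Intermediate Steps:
Pow(Add(Mul(-1, Mul(Add(216745, 29289), Pow(Add(173030, 137811), -1))), Mul(Add(149968, -16863), Add(Add(117232, -40013), 187367))), Rational(1, 2)) = Pow(Add(Mul(-1, Mul(246034, Pow(310841, -1))), Mul(133105, Add(77219, 187367))), Rational(1, 2)) = Pow(Add(Mul(-1, Mul(246034, Rational(1, 310841))), Mul(133105, 264586)), Rational(1, 2)) = Pow(Add(Mul(-1, Rational(246034, 310841)), 35217719530), Rational(1, 2)) = Pow(Add(Rational(-246034, 310841), 35217719530), Rational(1, 2)) = Pow(Rational(10947111156178696, 310841), Rational(1, 2)) = Mul(Rational(2, 310841), Pow(850702744724435510834, Rational(1, 2)))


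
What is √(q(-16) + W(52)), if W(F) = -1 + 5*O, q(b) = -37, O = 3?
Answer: I*√23 ≈ 4.7958*I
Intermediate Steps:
W(F) = 14 (W(F) = -1 + 5*3 = -1 + 15 = 14)
√(q(-16) + W(52)) = √(-37 + 14) = √(-23) = I*√23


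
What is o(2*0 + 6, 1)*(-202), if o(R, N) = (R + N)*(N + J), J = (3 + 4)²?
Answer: -70700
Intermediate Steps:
J = 49 (J = 7² = 49)
o(R, N) = (49 + N)*(N + R) (o(R, N) = (R + N)*(N + 49) = (N + R)*(49 + N) = (49 + N)*(N + R))
o(2*0 + 6, 1)*(-202) = (1² + 49*1 + 49*(2*0 + 6) + 1*(2*0 + 6))*(-202) = (1 + 49 + 49*(0 + 6) + 1*(0 + 6))*(-202) = (1 + 49 + 49*6 + 1*6)*(-202) = (1 + 49 + 294 + 6)*(-202) = 350*(-202) = -70700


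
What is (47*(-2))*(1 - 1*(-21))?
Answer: -2068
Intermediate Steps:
(47*(-2))*(1 - 1*(-21)) = -94*(1 + 21) = -94*22 = -2068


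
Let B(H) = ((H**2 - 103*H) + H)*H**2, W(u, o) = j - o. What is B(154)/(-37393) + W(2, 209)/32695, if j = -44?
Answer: -6209369577389/1222564135 ≈ -5079.0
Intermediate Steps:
W(u, o) = -44 - o
B(H) = H**2*(H**2 - 102*H) (B(H) = (H**2 - 102*H)*H**2 = H**2*(H**2 - 102*H))
B(154)/(-37393) + W(2, 209)/32695 = (154**3*(-102 + 154))/(-37393) + (-44 - 1*209)/32695 = (3652264*52)*(-1/37393) + (-44 - 209)*(1/32695) = 189917728*(-1/37393) - 253*1/32695 = -189917728/37393 - 253/32695 = -6209369577389/1222564135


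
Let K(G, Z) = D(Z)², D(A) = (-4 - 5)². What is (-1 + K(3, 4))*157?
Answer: 1029920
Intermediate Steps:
D(A) = 81 (D(A) = (-9)² = 81)
K(G, Z) = 6561 (K(G, Z) = 81² = 6561)
(-1 + K(3, 4))*157 = (-1 + 6561)*157 = 6560*157 = 1029920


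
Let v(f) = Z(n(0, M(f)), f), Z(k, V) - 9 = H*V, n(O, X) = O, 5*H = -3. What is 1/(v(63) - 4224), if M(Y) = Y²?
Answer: -5/21264 ≈ -0.00023514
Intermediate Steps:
H = -⅗ (H = (⅕)*(-3) = -⅗ ≈ -0.60000)
Z(k, V) = 9 - 3*V/5
v(f) = 9 - 3*f/5
1/(v(63) - 4224) = 1/((9 - ⅗*63) - 4224) = 1/((9 - 189/5) - 4224) = 1/(-144/5 - 4224) = 1/(-21264/5) = -5/21264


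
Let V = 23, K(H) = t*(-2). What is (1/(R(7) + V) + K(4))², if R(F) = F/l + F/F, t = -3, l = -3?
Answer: 154449/4225 ≈ 36.556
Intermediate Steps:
K(H) = 6 (K(H) = -3*(-2) = 6)
R(F) = 1 - F/3 (R(F) = F/(-3) + F/F = F*(-⅓) + 1 = -F/3 + 1 = 1 - F/3)
(1/(R(7) + V) + K(4))² = (1/((1 - ⅓*7) + 23) + 6)² = (1/((1 - 7/3) + 23) + 6)² = (1/(-4/3 + 23) + 6)² = (1/(65/3) + 6)² = (3/65 + 6)² = (393/65)² = 154449/4225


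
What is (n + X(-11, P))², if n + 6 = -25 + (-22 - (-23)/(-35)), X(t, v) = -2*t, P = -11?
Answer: 1227664/1225 ≈ 1002.2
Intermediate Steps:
n = -1878/35 (n = -6 + (-25 + (-22 - (-23)/(-35))) = -6 + (-25 + (-22 - (-23)*(-1)/35)) = -6 + (-25 + (-22 - 1*23/35)) = -6 + (-25 + (-22 - 23/35)) = -6 + (-25 - 793/35) = -6 - 1668/35 = -1878/35 ≈ -53.657)
(n + X(-11, P))² = (-1878/35 - 2*(-11))² = (-1878/35 + 22)² = (-1108/35)² = 1227664/1225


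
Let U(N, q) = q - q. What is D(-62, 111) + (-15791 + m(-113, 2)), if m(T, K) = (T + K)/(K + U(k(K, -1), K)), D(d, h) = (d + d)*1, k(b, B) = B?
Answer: -31941/2 ≈ -15971.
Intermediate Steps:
D(d, h) = 2*d (D(d, h) = (2*d)*1 = 2*d)
U(N, q) = 0
m(T, K) = (K + T)/K (m(T, K) = (T + K)/(K + 0) = (K + T)/K)
D(-62, 111) + (-15791 + m(-113, 2)) = 2*(-62) + (-15791 + (2 - 113)/2) = -124 + (-15791 + (½)*(-111)) = -124 + (-15791 - 111/2) = -124 - 31693/2 = -31941/2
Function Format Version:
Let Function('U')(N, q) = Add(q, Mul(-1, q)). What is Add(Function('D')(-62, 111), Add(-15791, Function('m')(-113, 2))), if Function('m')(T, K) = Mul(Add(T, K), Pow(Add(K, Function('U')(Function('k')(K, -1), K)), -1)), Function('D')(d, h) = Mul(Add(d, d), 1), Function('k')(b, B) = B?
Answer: Rational(-31941, 2) ≈ -15971.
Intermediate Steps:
Function('D')(d, h) = Mul(2, d) (Function('D')(d, h) = Mul(Mul(2, d), 1) = Mul(2, d))
Function('U')(N, q) = 0
Function('m')(T, K) = Mul(Pow(K, -1), Add(K, T)) (Function('m')(T, K) = Mul(Add(T, K), Pow(Add(K, 0), -1)) = Mul(Add(K, T), Pow(K, -1)) = Mul(Pow(K, -1), Add(K, T)))
Add(Function('D')(-62, 111), Add(-15791, Function('m')(-113, 2))) = Add(Mul(2, -62), Add(-15791, Mul(Pow(2, -1), Add(2, -113)))) = Add(-124, Add(-15791, Mul(Rational(1, 2), -111))) = Add(-124, Add(-15791, Rational(-111, 2))) = Add(-124, Rational(-31693, 2)) = Rational(-31941, 2)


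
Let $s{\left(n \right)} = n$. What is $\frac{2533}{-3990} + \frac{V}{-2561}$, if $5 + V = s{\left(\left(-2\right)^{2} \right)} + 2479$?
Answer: $- \frac{16374233}{10218390} \approx -1.6024$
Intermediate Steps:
$V = 2478$ ($V = -5 + \left(\left(-2\right)^{2} + 2479\right) = -5 + \left(4 + 2479\right) = -5 + 2483 = 2478$)
$\frac{2533}{-3990} + \frac{V}{-2561} = \frac{2533}{-3990} + \frac{2478}{-2561} = 2533 \left(- \frac{1}{3990}\right) + 2478 \left(- \frac{1}{2561}\right) = - \frac{2533}{3990} - \frac{2478}{2561} = - \frac{16374233}{10218390}$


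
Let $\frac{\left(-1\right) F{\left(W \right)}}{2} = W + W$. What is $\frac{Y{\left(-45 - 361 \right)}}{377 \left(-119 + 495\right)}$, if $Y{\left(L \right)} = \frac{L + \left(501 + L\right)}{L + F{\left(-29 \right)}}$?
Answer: $\frac{311}{41108080} \approx 7.5654 \cdot 10^{-6}$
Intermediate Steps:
$F{\left(W \right)} = - 4 W$ ($F{\left(W \right)} = - 2 \left(W + W\right) = - 2 \cdot 2 W = - 4 W$)
$Y{\left(L \right)} = \frac{501 + 2 L}{116 + L}$ ($Y{\left(L \right)} = \frac{L + \left(501 + L\right)}{L - -116} = \frac{501 + 2 L}{L + 116} = \frac{501 + 2 L}{116 + L}$)
$\frac{Y{\left(-45 - 361 \right)}}{377 \left(-119 + 495\right)} = \frac{\frac{1}{116 - 406} \left(501 + 2 \left(-45 - 361\right)\right)}{377 \left(-119 + 495\right)} = \frac{\frac{1}{116 - 406} \left(501 + 2 \left(-406\right)\right)}{377 \cdot 376} = \frac{\frac{1}{-290} \left(501 - 812\right)}{141752} = \left(- \frac{1}{290}\right) \left(-311\right) \frac{1}{141752} = \frac{311}{290} \cdot \frac{1}{141752} = \frac{311}{41108080}$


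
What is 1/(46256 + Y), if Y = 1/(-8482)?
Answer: 8482/392343391 ≈ 2.1619e-5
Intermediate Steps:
Y = -1/8482 ≈ -0.00011790
1/(46256 + Y) = 1/(46256 - 1/8482) = 1/(392343391/8482) = 8482/392343391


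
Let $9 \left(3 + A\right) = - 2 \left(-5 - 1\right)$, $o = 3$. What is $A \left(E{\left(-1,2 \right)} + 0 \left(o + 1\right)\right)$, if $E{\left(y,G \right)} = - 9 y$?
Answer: $-15$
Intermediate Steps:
$A = - \frac{5}{3}$ ($A = -3 + \frac{\left(-2\right) \left(-5 - 1\right)}{9} = -3 + \frac{\left(-2\right) \left(-6\right)}{9} = -3 + \frac{1}{9} \cdot 12 = -3 + \frac{4}{3} = - \frac{5}{3} \approx -1.6667$)
$A \left(E{\left(-1,2 \right)} + 0 \left(o + 1\right)\right) = - \frac{5 \left(\left(-9\right) \left(-1\right) + 0 \left(3 + 1\right)\right)}{3} = - \frac{5 \left(9 + 0 \cdot 4\right)}{3} = - \frac{5 \left(9 + 0\right)}{3} = \left(- \frac{5}{3}\right) 9 = -15$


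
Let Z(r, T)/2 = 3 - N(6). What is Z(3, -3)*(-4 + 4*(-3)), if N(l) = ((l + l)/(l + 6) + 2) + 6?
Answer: 192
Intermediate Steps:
N(l) = 8 + 2*l/(6 + l) (N(l) = ((2*l)/(6 + l) + 2) + 6 = (2*l/(6 + l) + 2) + 6 = (2 + 2*l/(6 + l)) + 6 = 8 + 2*l/(6 + l))
Z(r, T) = -12 (Z(r, T) = 2*(3 - 2*(24 + 5*6)/(6 + 6)) = 2*(3 - 2*(24 + 30)/12) = 2*(3 - 2*54/12) = 2*(3 - 1*9) = 2*(3 - 9) = 2*(-6) = -12)
Z(3, -3)*(-4 + 4*(-3)) = -12*(-4 + 4*(-3)) = -12*(-4 - 12) = -12*(-16) = 192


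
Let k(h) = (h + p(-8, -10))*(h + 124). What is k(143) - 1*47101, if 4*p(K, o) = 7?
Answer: -33811/4 ≈ -8452.8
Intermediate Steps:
p(K, o) = 7/4 (p(K, o) = (¼)*7 = 7/4)
k(h) = (124 + h)*(7/4 + h) (k(h) = (h + 7/4)*(h + 124) = (7/4 + h)*(124 + h) = (124 + h)*(7/4 + h))
k(143) - 1*47101 = (217 + 143² + (503/4)*143) - 1*47101 = (217 + 20449 + 71929/4) - 47101 = 154593/4 - 47101 = -33811/4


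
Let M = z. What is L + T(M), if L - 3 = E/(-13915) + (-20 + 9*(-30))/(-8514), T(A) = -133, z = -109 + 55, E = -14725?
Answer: -138836330/1077021 ≈ -128.91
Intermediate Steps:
z = -54
M = -54
L = 4407463/1077021 (L = 3 + (-14725/(-13915) + (-20 + 9*(-30))/(-8514)) = 3 + (-14725*(-1/13915) + (-20 - 270)*(-1/8514)) = 3 + (2945/2783 - 290*(-1/8514)) = 3 + (2945/2783 + 145/4257) = 3 + 1176400/1077021 = 4407463/1077021 ≈ 4.0923)
L + T(M) = 4407463/1077021 - 133 = -138836330/1077021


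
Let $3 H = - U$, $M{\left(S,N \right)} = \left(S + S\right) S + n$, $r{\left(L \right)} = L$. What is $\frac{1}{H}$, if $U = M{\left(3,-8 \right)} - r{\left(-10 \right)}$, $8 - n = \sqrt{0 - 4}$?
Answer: $- \frac{27}{325} - \frac{3 i}{650} \approx -0.083077 - 0.0046154 i$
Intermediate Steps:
$n = 8 - 2 i$ ($n = 8 - \sqrt{0 - 4} = 8 - \sqrt{-4} = 8 - 2 i \approx 8.0 - 2.0 i$)
$M{\left(S,N \right)} = 8 - 2 i + 2 S^{2}$ ($M{\left(S,N \right)} = \left(S + S\right) S + \left(8 - 2 i\right) = 2 S S + \left(8 - 2 i\right) = 2 S^{2} + \left(8 - 2 i\right) = 8 - 2 i + 2 S^{2}$)
$U = 36 - 2 i$ ($U = \left(8 - 2 i + 2 \cdot 3^{2}\right) - -10 = \left(8 - 2 i + 2 \cdot 9\right) + 10 = \left(8 - 2 i + 18\right) + 10 = \left(26 - 2 i\right) + 10 = 36 - 2 i \approx 36.0 - 2.0 i$)
$H = -12 + \frac{2 i}{3}$ ($H = \frac{\left(-1\right) \left(36 - 2 i\right)}{3} = \frac{-36 + 2 i}{3} = -12 + \frac{2 i}{3} \approx -12.0 + 0.66667 i$)
$\frac{1}{H} = \frac{1}{-12 + \frac{2 i}{3}} = \frac{9 \left(-12 - \frac{2 i}{3}\right)}{1300}$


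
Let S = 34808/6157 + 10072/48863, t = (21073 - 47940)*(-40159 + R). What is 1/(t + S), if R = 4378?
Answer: 2296561/2207748698128015 ≈ 1.0402e-9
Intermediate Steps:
t = 961328127 (t = (21073 - 47940)*(-40159 + 4378) = -26867*(-35781) = 961328127)
S = 13456768/2296561 (S = 34808*(1/6157) + 10072*(1/48863) = 34808/6157 + 10072/48863 = 13456768/2296561 ≈ 5.8595)
1/(t + S) = 1/(961328127 + 13456768/2296561) = 1/(2207748698128015/2296561) = 2296561/2207748698128015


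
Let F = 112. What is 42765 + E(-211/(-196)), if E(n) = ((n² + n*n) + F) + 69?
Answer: 824951289/19208 ≈ 42948.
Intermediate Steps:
E(n) = 181 + 2*n² (E(n) = ((n² + n*n) + 112) + 69 = ((n² + n²) + 112) + 69 = (2*n² + 112) + 69 = (112 + 2*n²) + 69 = 181 + 2*n²)
42765 + E(-211/(-196)) = 42765 + (181 + 2*(-211/(-196))²) = 42765 + (181 + 2*(-211*(-1/196))²) = 42765 + (181 + 2*(211/196)²) = 42765 + (181 + 2*(44521/38416)) = 42765 + (181 + 44521/19208) = 42765 + 3521169/19208 = 824951289/19208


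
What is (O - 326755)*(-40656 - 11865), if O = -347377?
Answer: 35406086772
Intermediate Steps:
(O - 326755)*(-40656 - 11865) = (-347377 - 326755)*(-40656 - 11865) = -674132*(-52521) = 35406086772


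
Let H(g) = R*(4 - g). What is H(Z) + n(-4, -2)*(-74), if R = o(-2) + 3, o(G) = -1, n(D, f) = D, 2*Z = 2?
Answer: 302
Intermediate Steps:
Z = 1 (Z = (½)*2 = 1)
R = 2 (R = -1 + 3 = 2)
H(g) = 8 - 2*g (H(g) = 2*(4 - g) = 8 - 2*g)
H(Z) + n(-4, -2)*(-74) = (8 - 2*1) - 4*(-74) = (8 - 2) + 296 = 6 + 296 = 302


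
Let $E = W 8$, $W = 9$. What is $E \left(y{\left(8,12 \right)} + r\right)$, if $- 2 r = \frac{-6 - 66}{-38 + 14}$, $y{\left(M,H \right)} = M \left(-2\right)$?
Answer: $-1260$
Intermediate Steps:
$y{\left(M,H \right)} = - 2 M$
$E = 72$ ($E = 9 \cdot 8 = 72$)
$r = - \frac{3}{2}$ ($r = - \frac{\left(-6 - 66\right) \frac{1}{-38 + 14}}{2} = - \frac{\left(-72\right) \frac{1}{-24}}{2} = - \frac{\left(-72\right) \left(- \frac{1}{24}\right)}{2} = \left(- \frac{1}{2}\right) 3 = - \frac{3}{2} \approx -1.5$)
$E \left(y{\left(8,12 \right)} + r\right) = 72 \left(\left(-2\right) 8 - \frac{3}{2}\right) = 72 \left(-16 - \frac{3}{2}\right) = 72 \left(- \frac{35}{2}\right) = -1260$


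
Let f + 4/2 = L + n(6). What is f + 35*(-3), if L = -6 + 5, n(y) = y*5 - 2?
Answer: -80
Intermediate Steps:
n(y) = -2 + 5*y (n(y) = 5*y - 2 = -2 + 5*y)
L = -1
f = 25 (f = -2 + (-1 + (-2 + 5*6)) = -2 + (-1 + (-2 + 30)) = -2 + (-1 + 28) = -2 + 27 = 25)
f + 35*(-3) = 25 + 35*(-3) = 25 - 105 = -80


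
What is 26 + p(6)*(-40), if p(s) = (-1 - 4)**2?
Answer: -974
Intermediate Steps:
p(s) = 25 (p(s) = (-5)**2 = 25)
26 + p(6)*(-40) = 26 + 25*(-40) = 26 - 1000 = -974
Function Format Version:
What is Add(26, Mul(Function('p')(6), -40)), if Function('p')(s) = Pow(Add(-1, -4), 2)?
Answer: -974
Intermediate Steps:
Function('p')(s) = 25 (Function('p')(s) = Pow(-5, 2) = 25)
Add(26, Mul(Function('p')(6), -40)) = Add(26, Mul(25, -40)) = Add(26, -1000) = -974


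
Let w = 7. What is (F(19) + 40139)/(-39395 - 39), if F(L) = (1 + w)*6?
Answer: -40187/39434 ≈ -1.0191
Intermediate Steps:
F(L) = 48 (F(L) = (1 + 7)*6 = 8*6 = 48)
(F(19) + 40139)/(-39395 - 39) = (48 + 40139)/(-39395 - 39) = 40187/(-39434) = 40187*(-1/39434) = -40187/39434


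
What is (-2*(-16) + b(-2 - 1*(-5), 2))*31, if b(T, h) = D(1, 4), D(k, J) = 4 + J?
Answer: 1240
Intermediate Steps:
b(T, h) = 8 (b(T, h) = 4 + 4 = 8)
(-2*(-16) + b(-2 - 1*(-5), 2))*31 = (-2*(-16) + 8)*31 = (32 + 8)*31 = 40*31 = 1240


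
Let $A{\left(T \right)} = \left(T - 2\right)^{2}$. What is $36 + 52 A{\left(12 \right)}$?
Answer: $5236$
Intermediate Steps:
$A{\left(T \right)} = \left(-2 + T\right)^{2}$
$36 + 52 A{\left(12 \right)} = 36 + 52 \left(-2 + 12\right)^{2} = 36 + 52 \cdot 10^{2} = 36 + 52 \cdot 100 = 36 + 5200 = 5236$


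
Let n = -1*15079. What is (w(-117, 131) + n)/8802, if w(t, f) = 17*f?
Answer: -238/163 ≈ -1.4601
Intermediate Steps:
n = -15079
(w(-117, 131) + n)/8802 = (17*131 - 15079)/8802 = (2227 - 15079)*(1/8802) = -12852*1/8802 = -238/163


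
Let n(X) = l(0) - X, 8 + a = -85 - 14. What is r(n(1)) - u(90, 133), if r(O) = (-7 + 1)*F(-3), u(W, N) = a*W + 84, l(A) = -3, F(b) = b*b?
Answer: 9492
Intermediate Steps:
F(b) = b²
a = -107 (a = -8 + (-85 - 14) = -8 - 99 = -107)
n(X) = -3 - X
u(W, N) = 84 - 107*W (u(W, N) = -107*W + 84 = 84 - 107*W)
r(O) = -54 (r(O) = (-7 + 1)*(-3)² = -6*9 = -54)
r(n(1)) - u(90, 133) = -54 - (84 - 107*90) = -54 - (84 - 9630) = -54 - 1*(-9546) = -54 + 9546 = 9492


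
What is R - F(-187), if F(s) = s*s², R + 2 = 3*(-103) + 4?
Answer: 6538896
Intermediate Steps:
R = -307 (R = -2 + (3*(-103) + 4) = -2 + (-309 + 4) = -2 - 305 = -307)
F(s) = s³
R - F(-187) = -307 - 1*(-187)³ = -307 - 1*(-6539203) = -307 + 6539203 = 6538896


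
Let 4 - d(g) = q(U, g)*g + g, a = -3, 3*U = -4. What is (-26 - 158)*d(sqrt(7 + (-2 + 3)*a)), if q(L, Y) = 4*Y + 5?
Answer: 4416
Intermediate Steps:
U = -4/3 (U = (1/3)*(-4) = -4/3 ≈ -1.3333)
q(L, Y) = 5 + 4*Y
d(g) = 4 - g - g*(5 + 4*g) (d(g) = 4 - ((5 + 4*g)*g + g) = 4 - (g*(5 + 4*g) + g) = 4 - (g + g*(5 + 4*g)) = 4 + (-g - g*(5 + 4*g)) = 4 - g - g*(5 + 4*g))
(-26 - 158)*d(sqrt(7 + (-2 + 3)*a)) = (-26 - 158)*(4 - sqrt(7 + (-2 + 3)*(-3)) - sqrt(7 + (-2 + 3)*(-3))*(5 + 4*sqrt(7 + (-2 + 3)*(-3)))) = -184*(4 - sqrt(7 + 1*(-3)) - sqrt(7 + 1*(-3))*(5 + 4*sqrt(7 + 1*(-3)))) = -184*(4 - sqrt(7 - 3) - sqrt(7 - 3)*(5 + 4*sqrt(7 - 3))) = -184*(4 - sqrt(4) - sqrt(4)*(5 + 4*sqrt(4))) = -184*(4 - 1*2 - 1*2*(5 + 4*2)) = -184*(4 - 2 - 1*2*(5 + 8)) = -184*(4 - 2 - 1*2*13) = -184*(4 - 2 - 26) = -184*(-24) = 4416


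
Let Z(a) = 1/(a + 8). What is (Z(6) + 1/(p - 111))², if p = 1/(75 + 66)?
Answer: 11689561/3000300625 ≈ 0.0038961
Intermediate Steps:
Z(a) = 1/(8 + a)
p = 1/141 ≈ 0.0070922
(Z(6) + 1/(p - 111))² = (1/(8 + 6) + 1/(1/141 - 111))² = (1/14 + 1/(-15650/141))² = (1/14 - 141/15650)² = (3419/54775)² = 11689561/3000300625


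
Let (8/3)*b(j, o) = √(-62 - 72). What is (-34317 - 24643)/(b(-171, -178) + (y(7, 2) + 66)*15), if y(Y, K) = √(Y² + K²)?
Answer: -471680/(7920 + 120*√53 + 3*I*√134) ≈ -53.638 + 0.21183*I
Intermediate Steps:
y(Y, K) = √(K² + Y²)
b(j, o) = 3*I*√134/8 (b(j, o) = 3*√(-62 - 72)/8 = 3*√(-134)/8 = 3*(I*√134)/8 = 3*I*√134/8)
(-34317 - 24643)/(b(-171, -178) + (y(7, 2) + 66)*15) = (-34317 - 24643)/(3*I*√134/8 + (√(2² + 7²) + 66)*15) = -58960/(3*I*√134/8 + (√(4 + 49) + 66)*15) = -58960/(3*I*√134/8 + (√53 + 66)*15) = -58960/(3*I*√134/8 + (66 + √53)*15) = -58960/(3*I*√134/8 + (990 + 15*√53)) = -58960/(990 + 15*√53 + 3*I*√134/8)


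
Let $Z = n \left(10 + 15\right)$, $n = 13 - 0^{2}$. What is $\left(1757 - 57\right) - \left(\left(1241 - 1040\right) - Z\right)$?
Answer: $1824$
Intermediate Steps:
$n = 13$ ($n = 13 - 0 = 13 + 0 = 13$)
$Z = 325$ ($Z = 13 \left(10 + 15\right) = 13 \cdot 25 = 325$)
$\left(1757 - 57\right) - \left(\left(1241 - 1040\right) - Z\right) = \left(1757 - 57\right) - \left(\left(1241 - 1040\right) - 325\right) = 1700 - \left(201 - 325\right) = 1700 - -124 = 1700 + 124 = 1824$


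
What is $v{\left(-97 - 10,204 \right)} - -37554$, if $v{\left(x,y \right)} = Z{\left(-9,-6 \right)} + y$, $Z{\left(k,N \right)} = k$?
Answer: $37749$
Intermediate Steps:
$v{\left(x,y \right)} = -9 + y$
$v{\left(-97 - 10,204 \right)} - -37554 = \left(-9 + 204\right) - -37554 = 195 + 37554 = 37749$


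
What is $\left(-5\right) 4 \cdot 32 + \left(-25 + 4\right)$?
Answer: $-661$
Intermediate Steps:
$\left(-5\right) 4 \cdot 32 + \left(-25 + 4\right) = \left(-20\right) 32 - 21 = -640 - 21 = -661$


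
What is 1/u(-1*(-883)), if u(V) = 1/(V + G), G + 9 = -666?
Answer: 208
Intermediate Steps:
G = -675 (G = -9 - 666 = -675)
u(V) = 1/(-675 + V) (u(V) = 1/(V - 675) = 1/(-675 + V))
1/u(-1*(-883)) = 1/(1/(-675 - 1*(-883))) = 1/(1/(-675 + 883)) = 1/(1/208) = 208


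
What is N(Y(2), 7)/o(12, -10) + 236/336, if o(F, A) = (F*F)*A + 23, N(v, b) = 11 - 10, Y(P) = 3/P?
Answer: 83519/119028 ≈ 0.70168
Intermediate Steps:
N(v, b) = 1
o(F, A) = 23 + A*F² (o(F, A) = F²*A + 23 = A*F² + 23 = 23 + A*F²)
N(Y(2), 7)/o(12, -10) + 236/336 = 1/(23 - 10*12²) + 236/336 = 1/(23 - 10*144) + 236*(1/336) = 1/(23 - 1440) + 59/84 = 1/(-1417) + 59/84 = 1*(-1/1417) + 59/84 = -1/1417 + 59/84 = 83519/119028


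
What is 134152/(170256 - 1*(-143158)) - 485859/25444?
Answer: -74430824569/3987252908 ≈ -18.667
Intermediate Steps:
134152/(170256 - 1*(-143158)) - 485859/25444 = 134152/(170256 + 143158) - 485859*1/25444 = 134152/313414 - 485859/25444 = 134152*(1/313414) - 485859/25444 = 67076/156707 - 485859/25444 = -74430824569/3987252908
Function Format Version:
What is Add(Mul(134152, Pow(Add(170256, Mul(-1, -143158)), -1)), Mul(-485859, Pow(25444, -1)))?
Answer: Rational(-74430824569, 3987252908) ≈ -18.667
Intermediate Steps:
Add(Mul(134152, Pow(Add(170256, Mul(-1, -143158)), -1)), Mul(-485859, Pow(25444, -1))) = Add(Mul(134152, Pow(Add(170256, 143158), -1)), Mul(-485859, Rational(1, 25444))) = Add(Mul(134152, Pow(313414, -1)), Rational(-485859, 25444)) = Add(Mul(134152, Rational(1, 313414)), Rational(-485859, 25444)) = Add(Rational(67076, 156707), Rational(-485859, 25444)) = Rational(-74430824569, 3987252908)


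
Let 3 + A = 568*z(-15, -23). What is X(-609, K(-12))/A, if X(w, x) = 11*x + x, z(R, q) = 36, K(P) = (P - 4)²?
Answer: 1024/6815 ≈ 0.15026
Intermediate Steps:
K(P) = (-4 + P)²
X(w, x) = 12*x
A = 20445 (A = -3 + 568*36 = -3 + 20448 = 20445)
X(-609, K(-12))/A = (12*(-4 - 12)²)/20445 = (12*(-16)²)*(1/20445) = (12*256)*(1/20445) = 3072*(1/20445) = 1024/6815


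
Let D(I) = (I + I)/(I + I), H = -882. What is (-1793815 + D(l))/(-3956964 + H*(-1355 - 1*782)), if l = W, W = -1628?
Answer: 298969/345355 ≈ 0.86569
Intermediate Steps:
l = -1628
D(I) = 1 (D(I) = (2*I)/((2*I)) = (2*I)*(1/(2*I)) = 1)
(-1793815 + D(l))/(-3956964 + H*(-1355 - 1*782)) = (-1793815 + 1)/(-3956964 - 882*(-1355 - 1*782)) = -1793814/(-3956964 - 882*(-1355 - 782)) = -1793814/(-3956964 - 882*(-2137)) = -1793814/(-3956964 + 1884834) = -1793814/(-2072130) = -1793814*(-1/2072130) = 298969/345355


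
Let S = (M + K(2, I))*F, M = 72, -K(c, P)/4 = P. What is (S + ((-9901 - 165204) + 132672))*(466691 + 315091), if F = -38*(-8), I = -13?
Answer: -3703301334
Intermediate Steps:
K(c, P) = -4*P
F = 304
S = 37696 (S = (72 - 4*(-13))*304 = (72 + 52)*304 = 124*304 = 37696)
(S + ((-9901 - 165204) + 132672))*(466691 + 315091) = (37696 + ((-9901 - 165204) + 132672))*(466691 + 315091) = (37696 + (-175105 + 132672))*781782 = (37696 - 42433)*781782 = -4737*781782 = -3703301334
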